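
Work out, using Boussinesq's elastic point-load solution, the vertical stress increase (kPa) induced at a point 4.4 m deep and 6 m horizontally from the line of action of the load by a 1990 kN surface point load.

Δσ_z ≈ 3.55 kPa

Boussinesq vertical stress below a point load on an elastic half-space:
Δσ_z = 3P/(2πz²) · [1 + (r/z)²]^(−5/2)
r/z = 6/4.4 = 1.3636; [1+(r/z)²]^(−5/2) = 0.072322.
Δσ_z = 3×1990/(2π×4.4²) × 0.072322 = 49.078 × 0.072322 = 3.549 kPa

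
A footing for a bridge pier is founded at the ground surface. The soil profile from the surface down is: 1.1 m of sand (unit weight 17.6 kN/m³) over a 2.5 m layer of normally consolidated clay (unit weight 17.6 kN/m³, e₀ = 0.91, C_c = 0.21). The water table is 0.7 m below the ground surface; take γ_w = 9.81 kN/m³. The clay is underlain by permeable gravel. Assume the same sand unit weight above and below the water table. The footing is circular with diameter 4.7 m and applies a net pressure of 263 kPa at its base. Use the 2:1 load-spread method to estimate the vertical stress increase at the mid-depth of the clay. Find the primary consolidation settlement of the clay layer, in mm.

Mid-depth of clay below the ground surface: z = 1.1 + 2.5/2 = 2.35 m.
Total vertical stress at mid-clay: σ_v = 17.6×1.1 + 17.6×1.25 = 41.36 kPa.
Pore pressure: u = 9.81×(2.35 − 0.7) = 16.186 kPa.
Initial effective stress: σ'_0 = σ_v − u = 41.36 − 16.186 = 25.174 kPa.
Stress increase at mid-clay by the 2:1 spreading method:
Δσ ≈ qD²/(D+z)² = 263×4.7²/(4.7+2.35)² = 116.89 kPa
Final effective stress: σ'_f = σ'_0 + Δσ = 25.174 + 116.89 = 142.06 kPa.
Normally consolidated clay, so the full stress increment lies on the virgin compression line:
S_c = C_c·H/(1+e₀)·log₁₀(σ'_f/σ'_0) = 0.21×2.5/(1+0.91)×log₁₀(142.06/25.174)
    = 0.27487 × 0.75152 = 0.2066 m

S_c ≈ 207 mm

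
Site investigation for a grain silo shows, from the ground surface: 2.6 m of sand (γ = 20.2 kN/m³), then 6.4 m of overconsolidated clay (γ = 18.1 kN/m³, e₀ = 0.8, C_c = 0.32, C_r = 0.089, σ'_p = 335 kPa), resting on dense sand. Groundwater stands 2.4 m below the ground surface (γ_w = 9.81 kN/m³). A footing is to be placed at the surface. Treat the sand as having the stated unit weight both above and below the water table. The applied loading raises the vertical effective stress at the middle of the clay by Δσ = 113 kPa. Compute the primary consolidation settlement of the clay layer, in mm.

S_c ≈ 124 mm

Mid-depth of clay below the ground surface: z = 2.6 + 6.4/2 = 5.8 m.
Total vertical stress at mid-clay: σ_v = 20.2×2.6 + 18.1×3.2 = 110.44 kPa.
Pore pressure: u = 9.81×(5.8 − 2.4) = 33.354 kPa.
Initial effective stress: σ'_0 = σ_v − u = 110.44 − 33.354 = 77.086 kPa.
Final effective stress: σ'_f = 77.086 + 113 = 190.09 kPa.
σ'_f = 190.09 ≤ σ'_p = 335 kPa, so the clay remains overconsolidated and only the recompression index applies:
S_c = C_r·H/(1+e₀)·log₁₀(σ'_f/σ'_0) = 0.089×6.4/1.8×log₁₀(190.09/77.086)
    = 0.31645 × 0.39198 = 0.124 m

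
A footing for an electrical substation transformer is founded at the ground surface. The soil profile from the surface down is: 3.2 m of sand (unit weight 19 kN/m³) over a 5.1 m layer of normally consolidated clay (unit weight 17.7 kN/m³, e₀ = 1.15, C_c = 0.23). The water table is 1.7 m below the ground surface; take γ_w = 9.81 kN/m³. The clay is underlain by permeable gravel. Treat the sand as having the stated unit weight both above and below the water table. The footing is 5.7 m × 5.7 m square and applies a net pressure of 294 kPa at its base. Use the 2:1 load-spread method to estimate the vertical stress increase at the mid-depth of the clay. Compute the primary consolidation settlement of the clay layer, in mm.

Mid-depth of clay below the ground surface: z = 3.2 + 5.1/2 = 5.75 m.
Total vertical stress at mid-clay: σ_v = 19×3.2 + 17.7×2.55 = 105.94 kPa.
Pore pressure: u = 9.81×(5.75 − 1.7) = 39.73 kPa.
Initial effective stress: σ'_0 = σ_v − u = 105.94 − 39.73 = 66.21 kPa.
Stress increase at mid-clay by the 2:1 spreading method:
Δσ = qBL/((B+z)(L+z)) = 294×5.7×5.7/((5.7+5.75)(5.7+5.75)) = 72.859 kPa
Final effective stress: σ'_f = σ'_0 + Δσ = 66.21 + 72.859 = 139.07 kPa.
Normally consolidated clay, so the full stress increment lies on the virgin compression line:
S_c = C_c·H/(1+e₀)·log₁₀(σ'_f/σ'_0) = 0.23×5.1/(1+1.15)×log₁₀(139.07/66.21)
    = 0.54558 × 0.32231 = 0.1758 m

S_c ≈ 176 mm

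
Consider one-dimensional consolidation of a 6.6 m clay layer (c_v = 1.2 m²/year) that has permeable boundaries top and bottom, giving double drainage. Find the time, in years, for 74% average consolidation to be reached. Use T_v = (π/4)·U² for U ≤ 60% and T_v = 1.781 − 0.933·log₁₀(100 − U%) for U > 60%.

Drainage path length: H_d = H/2 = 3.3 m (double drainage).
U > 60%: T_v = 1.781 − 0.933·log₁₀(100 − 74) = 0.46083.
t = T_v·H_d²/c_v = 0.46083×3.3²/1.2 = 4.182 years.

t ≈ 4.18 years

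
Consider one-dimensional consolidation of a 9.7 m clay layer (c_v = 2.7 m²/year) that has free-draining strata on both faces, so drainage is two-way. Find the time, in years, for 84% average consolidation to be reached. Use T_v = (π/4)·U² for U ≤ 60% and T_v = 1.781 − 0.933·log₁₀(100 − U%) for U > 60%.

Drainage path length: H_d = H/2 = 4.85 m (double drainage).
U > 60%: T_v = 1.781 − 0.933·log₁₀(100 − 84) = 0.65756.
t = T_v·H_d²/c_v = 0.65756×4.85²/2.7 = 5.729 years.

t ≈ 5.73 years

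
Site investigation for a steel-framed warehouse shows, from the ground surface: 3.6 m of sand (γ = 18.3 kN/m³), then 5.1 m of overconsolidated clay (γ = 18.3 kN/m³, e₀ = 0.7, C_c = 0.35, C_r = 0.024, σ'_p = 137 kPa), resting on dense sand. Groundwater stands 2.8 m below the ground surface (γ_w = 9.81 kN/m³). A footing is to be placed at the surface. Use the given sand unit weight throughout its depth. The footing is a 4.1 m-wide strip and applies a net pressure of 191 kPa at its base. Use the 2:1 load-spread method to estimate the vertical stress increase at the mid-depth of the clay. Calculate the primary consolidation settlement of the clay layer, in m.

Mid-depth of clay below the ground surface: z = 3.6 + 5.1/2 = 6.15 m.
Total vertical stress at mid-clay: σ_v = 18.3×3.6 + 18.3×2.55 = 112.55 kPa.
Pore pressure: u = 9.81×(6.15 − 2.8) = 32.864 kPa.
Initial effective stress: σ'_0 = σ_v − u = 112.55 − 32.864 = 79.686 kPa.
Stress increase at mid-clay by the 2:1 spreading method:
Δσ = qB/(B+z) = 191×4.1/(4.1+6.15) = 76.4 kPa
Final effective stress: σ'_f = 79.686 + 76.4 = 156.09 kPa.
σ'_f = 156.09 > σ'_p = 137 kPa, so the stress path crosses the preconsolidation pressure — recompression up to σ'_p, then virgin compression beyond:
S_c = H/(1+e₀)·[C_r·log₁₀(σ'_p/σ'_0) + C_c·log₁₀(σ'_f/σ'_p)]
    = 5.1/1.7 × [0.024×log₁₀(137/79.686) + 0.35×log₁₀(156.09/137)]
    = 3 × [0.0056481 + 0.019829] = 0.07643 m

S_c ≈ 0.0764 m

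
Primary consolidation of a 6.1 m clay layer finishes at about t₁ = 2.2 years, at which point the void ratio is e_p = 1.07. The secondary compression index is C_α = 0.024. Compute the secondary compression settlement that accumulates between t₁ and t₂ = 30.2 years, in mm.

S_s ≈ 80.5 mm

Secondary compression: S_s = C_α·H/(1+e_p)·log₁₀(t₂/t₁)
S_s = 0.024×6.1/(1+1.07)×log₁₀(30.2/2.2)
    = 0.07072 × 1.138 = 0.08046 m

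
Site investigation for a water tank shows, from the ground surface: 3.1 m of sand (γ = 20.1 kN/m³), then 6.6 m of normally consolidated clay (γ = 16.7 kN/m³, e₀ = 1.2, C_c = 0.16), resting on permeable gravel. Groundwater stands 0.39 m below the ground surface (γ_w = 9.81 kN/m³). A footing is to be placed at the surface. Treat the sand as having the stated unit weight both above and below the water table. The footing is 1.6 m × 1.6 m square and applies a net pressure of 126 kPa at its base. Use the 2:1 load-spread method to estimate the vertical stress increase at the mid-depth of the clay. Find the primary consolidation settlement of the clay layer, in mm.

S_c ≈ 17.2 mm

Mid-depth of clay below the ground surface: z = 3.1 + 6.6/2 = 6.4 m.
Total vertical stress at mid-clay: σ_v = 20.1×3.1 + 16.7×3.3 = 117.42 kPa.
Pore pressure: u = 9.81×(6.4 − 0.39) = 58.958 kPa.
Initial effective stress: σ'_0 = σ_v − u = 117.42 − 58.958 = 58.462 kPa.
Stress increase at mid-clay by the 2:1 spreading method:
Δσ = qBL/((B+z)(L+z)) = 126×1.6×1.6/((1.6+6.4)(1.6+6.4)) = 5.04 kPa
Final effective stress: σ'_f = σ'_0 + Δσ = 58.462 + 5.04 = 63.502 kPa.
Normally consolidated clay, so the full stress increment lies on the virgin compression line:
S_c = C_c·H/(1+e₀)·log₁₀(σ'_f/σ'_0) = 0.16×6.6/(1+1.2)×log₁₀(63.502/58.462)
    = 0.48 × 0.035914 = 0.01724 m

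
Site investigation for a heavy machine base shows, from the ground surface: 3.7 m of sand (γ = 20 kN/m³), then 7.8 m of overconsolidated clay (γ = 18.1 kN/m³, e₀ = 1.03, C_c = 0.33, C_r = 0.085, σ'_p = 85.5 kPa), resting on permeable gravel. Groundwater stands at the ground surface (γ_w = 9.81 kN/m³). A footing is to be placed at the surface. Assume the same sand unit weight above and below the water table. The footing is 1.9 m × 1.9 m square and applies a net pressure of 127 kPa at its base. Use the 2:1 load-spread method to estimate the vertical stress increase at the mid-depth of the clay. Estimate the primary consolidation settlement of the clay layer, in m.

Mid-depth of clay below the ground surface: z = 3.7 + 7.8/2 = 7.6 m.
Total vertical stress at mid-clay: σ_v = 20×3.7 + 18.1×3.9 = 144.59 kPa.
Pore pressure: u = 9.81×(7.6 − 0) = 74.556 kPa.
Initial effective stress: σ'_0 = σ_v − u = 144.59 − 74.556 = 70.034 kPa.
Stress increase at mid-clay by the 2:1 spreading method:
Δσ = qBL/((B+z)(L+z)) = 127×1.9×1.9/((1.9+7.6)(1.9+7.6)) = 5.08 kPa
Final effective stress: σ'_f = 70.034 + 5.08 = 75.114 kPa.
σ'_f = 75.114 ≤ σ'_p = 85.5 kPa, so the clay remains overconsolidated and only the recompression index applies:
S_c = C_r·H/(1+e₀)·log₁₀(σ'_f/σ'_0) = 0.085×7.8/2.03×log₁₀(75.114/70.034)
    = 0.3266 × 0.030412 = 0.009933 m

S_c ≈ 0.00993 m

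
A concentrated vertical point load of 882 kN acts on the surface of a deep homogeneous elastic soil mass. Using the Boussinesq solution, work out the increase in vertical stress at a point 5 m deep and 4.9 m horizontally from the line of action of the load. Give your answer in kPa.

Boussinesq vertical stress below a point load on an elastic half-space:
Δσ_z = 3P/(2πz²) · [1 + (r/z)²]^(−5/2)
r/z = 4.9/5 = 0.98; [1+(r/z)²]^(−5/2) = 0.18584.
Δσ_z = 3×882/(2π×5²) × 0.18584 = 16.845 × 0.18584 = 3.13 kPa

Δσ_z ≈ 3.13 kPa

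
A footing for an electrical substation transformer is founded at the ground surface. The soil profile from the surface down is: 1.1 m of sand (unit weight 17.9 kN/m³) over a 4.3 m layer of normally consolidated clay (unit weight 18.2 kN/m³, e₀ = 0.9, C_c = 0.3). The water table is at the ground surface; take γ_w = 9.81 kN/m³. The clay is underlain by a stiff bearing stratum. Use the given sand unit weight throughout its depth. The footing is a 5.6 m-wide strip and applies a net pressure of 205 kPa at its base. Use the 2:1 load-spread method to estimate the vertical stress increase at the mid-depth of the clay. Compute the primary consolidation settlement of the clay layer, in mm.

S_c ≈ 519 mm

Mid-depth of clay below the ground surface: z = 1.1 + 4.3/2 = 3.25 m.
Total vertical stress at mid-clay: σ_v = 17.9×1.1 + 18.2×2.15 = 58.82 kPa.
Pore pressure: u = 9.81×(3.25 − 0) = 31.883 kPa.
Initial effective stress: σ'_0 = σ_v − u = 58.82 − 31.883 = 26.937 kPa.
Stress increase at mid-clay by the 2:1 spreading method:
Δσ = qB/(B+z) = 205×5.6/(5.6+3.25) = 129.72 kPa
Final effective stress: σ'_f = σ'_0 + Δσ = 26.937 + 129.72 = 156.66 kPa.
Normally consolidated clay, so the full stress increment lies on the virgin compression line:
S_c = C_c·H/(1+e₀)·log₁₀(σ'_f/σ'_0) = 0.3×4.3/(1+0.9)×log₁₀(156.66/26.937)
    = 0.67895 × 0.76461 = 0.5191 m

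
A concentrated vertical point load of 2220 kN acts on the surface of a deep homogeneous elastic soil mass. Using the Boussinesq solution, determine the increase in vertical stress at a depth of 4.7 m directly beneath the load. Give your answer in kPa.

Δσ_z ≈ 48 kPa

Boussinesq vertical stress below a point load on an elastic half-space:
Δσ_z = 3P/(2πz²) · [1 + (r/z)²]^(−5/2)
r/z = 0/4.7 = 0; [1+(r/z)²]^(−5/2) = 1.
Δσ_z = 3×2220/(2π×4.7²) × 1 = 47.984 × 1 = 47.98 kPa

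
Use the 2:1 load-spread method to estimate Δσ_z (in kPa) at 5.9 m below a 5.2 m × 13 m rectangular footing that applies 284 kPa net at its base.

Δσ_z ≈ 91.5 kPa

By the 2:1 method the load spreads at 1 horizontal : 2 vertical, so at depth z the loaded area has grown by z in each plan dimension:
Δσ = qBL/((B+z)(L+z)) = 284×5.2×13/((5.2+5.9)(13+5.9)) = 91.512 kPa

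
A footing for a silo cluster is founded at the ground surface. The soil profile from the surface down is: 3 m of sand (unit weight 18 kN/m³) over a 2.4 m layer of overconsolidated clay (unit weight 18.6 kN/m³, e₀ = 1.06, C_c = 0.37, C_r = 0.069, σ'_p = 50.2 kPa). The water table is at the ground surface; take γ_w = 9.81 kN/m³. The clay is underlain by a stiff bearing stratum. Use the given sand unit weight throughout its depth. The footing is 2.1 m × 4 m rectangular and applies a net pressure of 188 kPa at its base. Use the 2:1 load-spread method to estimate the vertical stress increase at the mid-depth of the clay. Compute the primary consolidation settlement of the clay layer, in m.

Mid-depth of clay below the ground surface: z = 3 + 2.4/2 = 4.2 m.
Total vertical stress at mid-clay: σ_v = 18×3 + 18.6×1.2 = 76.32 kPa.
Pore pressure: u = 9.81×(4.2 − 0) = 41.202 kPa.
Initial effective stress: σ'_0 = σ_v − u = 76.32 − 41.202 = 35.118 kPa.
Stress increase at mid-clay by the 2:1 spreading method:
Δσ = qBL/((B+z)(L+z)) = 188×2.1×4/((2.1+4.2)(4+4.2)) = 30.569 kPa
Final effective stress: σ'_f = 35.118 + 30.569 = 65.687 kPa.
σ'_f = 65.687 > σ'_p = 50.2 kPa, so the stress path crosses the preconsolidation pressure — recompression up to σ'_p, then virgin compression beyond:
S_c = H/(1+e₀)·[C_r·log₁₀(σ'_p/σ'_0) + C_c·log₁₀(σ'_f/σ'_p)]
    = 2.4/2.06 × [0.069×log₁₀(50.2/35.118) + 0.37×log₁₀(65.687/50.2)]
    = 1.165 × [0.010707 + 0.043207] = 0.06281 m

S_c ≈ 0.0628 m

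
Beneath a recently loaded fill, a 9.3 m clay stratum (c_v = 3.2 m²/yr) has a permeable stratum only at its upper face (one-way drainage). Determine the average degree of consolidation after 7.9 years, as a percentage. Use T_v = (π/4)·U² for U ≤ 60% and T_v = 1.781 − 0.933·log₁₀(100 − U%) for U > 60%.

Drainage path length: H_d = H = 9.3 m (single drainage).
T_v = c_v·t/H_d² = 3.2×7.9/9.3² = 0.29229.
T_v = 0.29229 corresponds to the U > 60% branch:
U = 1 − 10^((1.781 − T_v)/0.933)/100 = 0.6059

U ≈ 60.6 %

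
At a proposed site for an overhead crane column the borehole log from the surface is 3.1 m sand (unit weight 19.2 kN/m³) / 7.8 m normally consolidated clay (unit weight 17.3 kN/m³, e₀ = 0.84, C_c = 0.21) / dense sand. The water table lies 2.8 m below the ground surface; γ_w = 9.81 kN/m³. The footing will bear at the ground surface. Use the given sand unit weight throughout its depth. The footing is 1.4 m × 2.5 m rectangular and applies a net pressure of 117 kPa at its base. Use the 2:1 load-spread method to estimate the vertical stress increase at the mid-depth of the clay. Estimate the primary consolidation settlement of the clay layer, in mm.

Mid-depth of clay below the ground surface: z = 3.1 + 7.8/2 = 7 m.
Total vertical stress at mid-clay: σ_v = 19.2×3.1 + 17.3×3.9 = 126.99 kPa.
Pore pressure: u = 9.81×(7 − 2.8) = 41.202 kPa.
Initial effective stress: σ'_0 = σ_v − u = 126.99 − 41.202 = 85.788 kPa.
Stress increase at mid-clay by the 2:1 spreading method:
Δσ = qBL/((B+z)(L+z)) = 117×1.4×2.5/((1.4+7)(2.5+7)) = 5.1316 kPa
Final effective stress: σ'_f = σ'_0 + Δσ = 85.788 + 5.1316 = 90.92 kPa.
Normally consolidated clay, so the full stress increment lies on the virgin compression line:
S_c = C_c·H/(1+e₀)·log₁₀(σ'_f/σ'_0) = 0.21×7.8/(1+0.84)×log₁₀(90.92/85.788)
    = 0.89022 × 0.025233 = 0.02246 m

S_c ≈ 22.5 mm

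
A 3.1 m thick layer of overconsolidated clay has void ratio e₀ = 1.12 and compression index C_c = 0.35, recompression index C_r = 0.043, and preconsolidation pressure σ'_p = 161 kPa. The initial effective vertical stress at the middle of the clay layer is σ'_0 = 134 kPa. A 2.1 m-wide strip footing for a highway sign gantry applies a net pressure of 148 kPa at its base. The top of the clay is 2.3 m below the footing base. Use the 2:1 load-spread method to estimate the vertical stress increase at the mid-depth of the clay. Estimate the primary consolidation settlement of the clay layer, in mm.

S_c ≈ 37.4 mm

Mid-depth of clay below the footing base: z = 2.3 + 3.1/2 = 3.85 m.
Stress increase at mid-clay by the 2:1 spreading method:
Δσ = qB/(B+z) = 148×2.1/(2.1+3.85) = 52.235 kPa
Final effective stress: σ'_f = 134 + 52.235 = 186.24 kPa.
σ'_f = 186.24 > σ'_p = 161 kPa, so the stress path crosses the preconsolidation pressure — recompression up to σ'_p, then virgin compression beyond:
S_c = H/(1+e₀)·[C_r·log₁₀(σ'_p/σ'_0) + C_c·log₁₀(σ'_f/σ'_p)]
    = 3.1/2.12 × [0.043×log₁₀(161/134) + 0.35×log₁₀(186.24/161)]
    = 1.4623 × [0.003428 + 0.022136] = 0.03738 m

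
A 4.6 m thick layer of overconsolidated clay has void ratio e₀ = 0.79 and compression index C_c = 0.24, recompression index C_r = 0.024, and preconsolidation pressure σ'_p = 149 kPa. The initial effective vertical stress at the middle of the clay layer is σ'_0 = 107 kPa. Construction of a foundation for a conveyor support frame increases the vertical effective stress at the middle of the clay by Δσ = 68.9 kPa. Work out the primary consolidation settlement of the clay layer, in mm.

Final effective stress: σ'_f = 107 + 68.9 = 175.9 kPa.
σ'_f = 175.9 > σ'_p = 149 kPa, so the stress path crosses the preconsolidation pressure — recompression up to σ'_p, then virgin compression beyond:
S_c = H/(1+e₀)·[C_r·log₁₀(σ'_p/σ'_0) + C_c·log₁₀(σ'_f/σ'_p)]
    = 4.6/1.79 × [0.024×log₁₀(149/107) + 0.24×log₁₀(175.9/149)]
    = 2.5698 × [0.0034513 + 0.017299] = 0.05332 m

S_c ≈ 53.3 mm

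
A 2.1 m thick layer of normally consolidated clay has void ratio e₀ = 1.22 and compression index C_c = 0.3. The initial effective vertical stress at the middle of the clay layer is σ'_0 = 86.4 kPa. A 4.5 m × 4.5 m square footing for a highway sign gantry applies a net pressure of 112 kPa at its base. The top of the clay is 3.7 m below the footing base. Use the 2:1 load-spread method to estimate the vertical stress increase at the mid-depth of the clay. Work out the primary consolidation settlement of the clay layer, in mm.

Mid-depth of clay below the footing base: z = 3.7 + 2.1/2 = 4.75 m.
Stress increase at mid-clay by the 2:1 spreading method:
Δσ = qBL/((B+z)(L+z)) = 112×4.5×4.5/((4.5+4.75)(4.5+4.75)) = 26.507 kPa
Final effective stress: σ'_f = σ'_0 + Δσ = 86.4 + 26.507 = 112.91 kPa.
Normally consolidated clay, so the full stress increment lies on the virgin compression line:
S_c = C_c·H/(1+e₀)·log₁₀(σ'_f/σ'_0) = 0.3×2.1/(1+1.22)×log₁₀(112.91/86.4)
    = 0.28378 × 0.11622 = 0.03298 m

S_c ≈ 33 mm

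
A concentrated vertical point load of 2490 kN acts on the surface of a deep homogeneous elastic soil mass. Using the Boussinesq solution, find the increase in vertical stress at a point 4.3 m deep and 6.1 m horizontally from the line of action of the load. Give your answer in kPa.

Δσ_z ≈ 4.08 kPa

Boussinesq vertical stress below a point load on an elastic half-space:
Δσ_z = 3P/(2πz²) · [1 + (r/z)²]^(−5/2)
r/z = 6.1/4.3 = 1.4186; [1+(r/z)²]^(−5/2) = 0.06349.
Δσ_z = 3×2490/(2π×4.3²) × 0.06349 = 64.299 × 0.06349 = 4.082 kPa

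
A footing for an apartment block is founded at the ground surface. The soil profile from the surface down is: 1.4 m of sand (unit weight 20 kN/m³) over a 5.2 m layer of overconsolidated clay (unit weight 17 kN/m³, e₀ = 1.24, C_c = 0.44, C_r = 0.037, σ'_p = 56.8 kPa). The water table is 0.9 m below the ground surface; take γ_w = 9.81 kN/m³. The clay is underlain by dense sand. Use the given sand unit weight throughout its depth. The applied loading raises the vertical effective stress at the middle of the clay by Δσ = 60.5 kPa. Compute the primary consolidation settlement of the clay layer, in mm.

S_c ≈ 272 mm

Mid-depth of clay below the ground surface: z = 1.4 + 5.2/2 = 4 m.
Total vertical stress at mid-clay: σ_v = 20×1.4 + 17×2.6 = 72.2 kPa.
Pore pressure: u = 9.81×(4 − 0.9) = 30.411 kPa.
Initial effective stress: σ'_0 = σ_v − u = 72.2 − 30.411 = 41.789 kPa.
Final effective stress: σ'_f = 41.789 + 60.5 = 102.29 kPa.
σ'_f = 102.29 > σ'_p = 56.8 kPa, so the stress path crosses the preconsolidation pressure — recompression up to σ'_p, then virgin compression beyond:
S_c = H/(1+e₀)·[C_r·log₁₀(σ'_p/σ'_0) + C_c·log₁₀(σ'_f/σ'_p)]
    = 5.2/2.24 × [0.037×log₁₀(56.8/41.789) + 0.44×log₁₀(102.29/56.8)]
    = 2.3214 × [0.0049316 + 0.11241] = 0.2724 m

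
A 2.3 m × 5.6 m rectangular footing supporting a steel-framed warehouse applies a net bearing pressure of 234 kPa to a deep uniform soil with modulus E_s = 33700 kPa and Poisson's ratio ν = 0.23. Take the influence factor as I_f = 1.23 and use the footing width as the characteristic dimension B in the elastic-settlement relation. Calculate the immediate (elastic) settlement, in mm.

Immediate (elastic) settlement: S_e = q·B·(1−ν²)/E_s · I_f.
S_e = 234 × 2.3 × (1 − 0.23²) / 33700 × 1.23
    = 234 × 2.3 × 0.9471 / 33700 × 1.23
    = 0.0186 m = 18.6 mm

S_e ≈ 18.6 mm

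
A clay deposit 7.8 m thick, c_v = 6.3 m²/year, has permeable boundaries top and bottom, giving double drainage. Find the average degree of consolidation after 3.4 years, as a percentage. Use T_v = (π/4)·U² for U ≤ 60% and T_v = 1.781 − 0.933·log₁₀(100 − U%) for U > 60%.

U ≈ 97.5 %

Drainage path length: H_d = H/2 = 3.9 m (double drainage).
T_v = c_v·t/H_d² = 6.3×3.4/3.9² = 1.4083.
T_v = 1.4083 corresponds to the U > 60% branch:
U = 1 − 10^((1.781 − T_v)/0.933)/100 = 0.9749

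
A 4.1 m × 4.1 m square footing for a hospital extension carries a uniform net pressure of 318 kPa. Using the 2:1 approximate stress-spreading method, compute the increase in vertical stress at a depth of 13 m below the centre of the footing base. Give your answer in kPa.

Δσ_z ≈ 18.3 kPa

By the 2:1 method the load spreads at 1 horizontal : 2 vertical, so at depth z the loaded area has grown by z in each plan dimension:
Δσ = qBL/((B+z)(L+z)) = 318×4.1×4.1/((4.1+13)(4.1+13)) = 18.281 kPa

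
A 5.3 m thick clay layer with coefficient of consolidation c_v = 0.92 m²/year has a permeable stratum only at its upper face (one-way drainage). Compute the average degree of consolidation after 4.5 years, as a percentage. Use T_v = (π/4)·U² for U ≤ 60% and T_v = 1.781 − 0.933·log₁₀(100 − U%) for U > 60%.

U ≈ 43.3 %

Drainage path length: H_d = H = 5.3 m (single drainage).
T_v = c_v·t/H_d² = 0.92×4.5/5.3² = 0.14738.
T_v = 0.14738 corresponds to the U ≤ 60% branch:
U = √(4T_v/π) = 0.4332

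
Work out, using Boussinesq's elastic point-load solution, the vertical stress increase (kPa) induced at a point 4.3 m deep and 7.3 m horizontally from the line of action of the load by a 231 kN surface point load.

Δσ_z ≈ 0.201 kPa

Boussinesq vertical stress below a point load on an elastic half-space:
Δσ_z = 3P/(2πz²) · [1 + (r/z)²]^(−5/2)
r/z = 7.3/4.3 = 1.6977; [1+(r/z)²]^(−5/2) = 0.033677.
Δσ_z = 3×231/(2π×4.3²) × 0.033677 = 5.9651 × 0.033677 = 0.2009 kPa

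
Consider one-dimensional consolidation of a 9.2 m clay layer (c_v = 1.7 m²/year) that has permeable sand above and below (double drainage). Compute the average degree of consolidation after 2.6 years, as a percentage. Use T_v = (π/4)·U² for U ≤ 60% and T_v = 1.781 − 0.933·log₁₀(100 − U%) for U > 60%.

U ≈ 51.6 %

Drainage path length: H_d = H/2 = 4.6 m (double drainage).
T_v = c_v·t/H_d² = 1.7×2.6/4.6² = 0.20888.
T_v = 0.20888 corresponds to the U ≤ 60% branch:
U = √(4T_v/π) = 0.5157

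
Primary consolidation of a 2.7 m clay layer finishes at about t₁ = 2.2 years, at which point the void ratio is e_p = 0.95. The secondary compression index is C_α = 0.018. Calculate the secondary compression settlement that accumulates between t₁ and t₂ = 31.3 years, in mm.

Secondary compression: S_s = C_α·H/(1+e_p)·log₁₀(t₂/t₁)
S_s = 0.018×2.7/(1+0.95)×log₁₀(31.3/2.2)
    = 0.02492 × 1.153 = 0.02874 m

S_s ≈ 28.7 mm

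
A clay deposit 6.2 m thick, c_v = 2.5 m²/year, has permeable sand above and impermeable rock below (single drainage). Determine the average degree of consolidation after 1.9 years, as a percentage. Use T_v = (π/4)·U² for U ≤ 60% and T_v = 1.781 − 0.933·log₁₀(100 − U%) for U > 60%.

Drainage path length: H_d = H = 6.2 m (single drainage).
T_v = c_v·t/H_d² = 2.5×1.9/6.2² = 0.12357.
T_v = 0.12357 corresponds to the U ≤ 60% branch:
U = √(4T_v/π) = 0.3967

U ≈ 39.7 %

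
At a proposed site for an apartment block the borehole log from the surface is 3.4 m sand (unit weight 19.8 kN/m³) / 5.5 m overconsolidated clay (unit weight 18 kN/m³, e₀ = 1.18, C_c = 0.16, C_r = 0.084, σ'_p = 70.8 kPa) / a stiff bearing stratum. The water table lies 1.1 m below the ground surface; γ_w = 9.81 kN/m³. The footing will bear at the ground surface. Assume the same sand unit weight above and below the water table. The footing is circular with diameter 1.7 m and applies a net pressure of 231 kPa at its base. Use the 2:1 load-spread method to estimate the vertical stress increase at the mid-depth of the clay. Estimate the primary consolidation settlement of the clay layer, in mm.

S_c ≈ 21.9 mm

Mid-depth of clay below the ground surface: z = 3.4 + 5.5/2 = 6.15 m.
Total vertical stress at mid-clay: σ_v = 19.8×3.4 + 18×2.75 = 116.82 kPa.
Pore pressure: u = 9.81×(6.15 − 1.1) = 49.541 kPa.
Initial effective stress: σ'_0 = σ_v − u = 116.82 − 49.541 = 67.279 kPa.
Stress increase at mid-clay by the 2:1 spreading method:
Δσ ≈ qD²/(D+z)² = 231×1.7²/(1.7+6.15)² = 10.834 kPa
Final effective stress: σ'_f = 67.279 + 10.834 = 78.113 kPa.
σ'_f = 78.113 > σ'_p = 70.8 kPa, so the stress path crosses the preconsolidation pressure — recompression up to σ'_p, then virgin compression beyond:
S_c = H/(1+e₀)·[C_r·log₁₀(σ'_p/σ'_0) + C_c·log₁₀(σ'_f/σ'_p)]
    = 5.5/2.18 × [0.084×log₁₀(70.8/67.279) + 0.16×log₁₀(78.113/70.8)]
    = 2.5229 × [0.0018609 + 0.0068304] = 0.02193 m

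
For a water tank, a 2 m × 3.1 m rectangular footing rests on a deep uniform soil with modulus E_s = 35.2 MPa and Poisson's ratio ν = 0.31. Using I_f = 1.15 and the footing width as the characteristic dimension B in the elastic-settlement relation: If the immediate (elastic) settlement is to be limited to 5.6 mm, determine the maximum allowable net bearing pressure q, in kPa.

q ≈ 94.8 kPa

E_s = 35.2 MPa = 35200 kPa.
S_e = q·B·(1−ν²)/E_s · I_f  ⇒  q = S_e·E_s / (B·(1−ν²)·I_f).
q = 0.0056 × 35200 / (2 × 0.9039 × 1.15) = 94.82 kPa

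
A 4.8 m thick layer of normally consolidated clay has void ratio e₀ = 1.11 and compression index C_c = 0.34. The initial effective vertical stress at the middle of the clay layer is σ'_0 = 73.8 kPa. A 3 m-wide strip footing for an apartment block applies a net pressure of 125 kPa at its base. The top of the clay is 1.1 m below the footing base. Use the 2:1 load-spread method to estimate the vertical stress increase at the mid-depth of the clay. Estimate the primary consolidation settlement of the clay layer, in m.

S_c ≈ 0.194 m

Mid-depth of clay below the footing base: z = 1.1 + 4.8/2 = 3.5 m.
Stress increase at mid-clay by the 2:1 spreading method:
Δσ = qB/(B+z) = 125×3/(3+3.5) = 57.692 kPa
Final effective stress: σ'_f = σ'_0 + Δσ = 73.8 + 57.692 = 131.49 kPa.
Normally consolidated clay, so the full stress increment lies on the virgin compression line:
S_c = C_c·H/(1+e₀)·log₁₀(σ'_f/σ'_0) = 0.34×4.8/(1+1.11)×log₁₀(131.49/73.8)
    = 0.77346 × 0.25084 = 0.194 m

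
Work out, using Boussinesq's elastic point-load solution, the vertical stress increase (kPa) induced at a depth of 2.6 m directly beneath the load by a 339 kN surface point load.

Δσ_z ≈ 23.9 kPa

Boussinesq vertical stress below a point load on an elastic half-space:
Δσ_z = 3P/(2πz²) · [1 + (r/z)²]^(−5/2)
r/z = 0/2.6 = 0; [1+(r/z)²]^(−5/2) = 1.
Δσ_z = 3×339/(2π×2.6²) × 1 = 23.944 × 1 = 23.94 kPa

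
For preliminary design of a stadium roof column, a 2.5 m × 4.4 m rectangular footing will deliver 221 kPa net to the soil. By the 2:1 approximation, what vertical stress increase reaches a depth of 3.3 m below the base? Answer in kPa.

Δσ_z ≈ 54.4 kPa

By the 2:1 method the load spreads at 1 horizontal : 2 vertical, so at depth z the loaded area has grown by z in each plan dimension:
Δσ = qBL/((B+z)(L+z)) = 221×2.5×4.4/((2.5+3.3)(4.4+3.3)) = 54.433 kPa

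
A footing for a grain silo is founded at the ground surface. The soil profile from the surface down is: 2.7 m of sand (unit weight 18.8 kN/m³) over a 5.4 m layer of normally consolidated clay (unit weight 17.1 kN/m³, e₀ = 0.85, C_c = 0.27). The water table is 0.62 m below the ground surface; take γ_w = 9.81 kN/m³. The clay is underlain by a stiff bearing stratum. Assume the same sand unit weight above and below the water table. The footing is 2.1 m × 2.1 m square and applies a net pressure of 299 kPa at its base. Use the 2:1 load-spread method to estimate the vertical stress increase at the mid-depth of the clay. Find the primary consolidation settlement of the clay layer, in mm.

S_c ≈ 132 mm

Mid-depth of clay below the ground surface: z = 2.7 + 5.4/2 = 5.4 m.
Total vertical stress at mid-clay: σ_v = 18.8×2.7 + 17.1×2.7 = 96.93 kPa.
Pore pressure: u = 9.81×(5.4 − 0.62) = 46.892 kPa.
Initial effective stress: σ'_0 = σ_v − u = 96.93 − 46.892 = 50.038 kPa.
Stress increase at mid-clay by the 2:1 spreading method:
Δσ = qBL/((B+z)(L+z)) = 299×2.1×2.1/((2.1+5.4)(2.1+5.4)) = 23.442 kPa
Final effective stress: σ'_f = σ'_0 + Δσ = 50.038 + 23.442 = 73.48 kPa.
Normally consolidated clay, so the full stress increment lies on the virgin compression line:
S_c = C_c·H/(1+e₀)·log₁₀(σ'_f/σ'_0) = 0.27×5.4/(1+0.85)×log₁₀(73.48/50.038)
    = 0.78811 × 0.16687 = 0.1315 m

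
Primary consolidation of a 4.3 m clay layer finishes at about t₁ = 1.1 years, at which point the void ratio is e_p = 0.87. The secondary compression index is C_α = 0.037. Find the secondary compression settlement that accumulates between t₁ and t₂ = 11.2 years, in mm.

S_s ≈ 85.7 mm

Secondary compression: S_s = C_α·H/(1+e_p)·log₁₀(t₂/t₁)
S_s = 0.037×4.3/(1+0.87)×log₁₀(11.2/1.1)
    = 0.08508 × 1.008 = 0.08575 m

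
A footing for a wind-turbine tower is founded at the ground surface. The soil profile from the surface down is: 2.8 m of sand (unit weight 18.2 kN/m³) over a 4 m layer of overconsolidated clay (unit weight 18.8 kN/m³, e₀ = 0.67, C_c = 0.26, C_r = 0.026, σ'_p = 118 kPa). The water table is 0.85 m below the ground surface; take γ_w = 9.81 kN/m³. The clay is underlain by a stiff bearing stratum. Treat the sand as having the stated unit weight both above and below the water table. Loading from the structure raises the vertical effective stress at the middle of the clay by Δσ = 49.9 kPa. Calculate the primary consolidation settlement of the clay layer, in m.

Mid-depth of clay below the ground surface: z = 2.8 + 4/2 = 4.8 m.
Total vertical stress at mid-clay: σ_v = 18.2×2.8 + 18.8×2 = 88.56 kPa.
Pore pressure: u = 9.81×(4.8 − 0.85) = 38.75 kPa.
Initial effective stress: σ'_0 = σ_v − u = 88.56 − 38.75 = 49.81 kPa.
Final effective stress: σ'_f = 49.81 + 49.9 = 99.71 kPa.
σ'_f = 99.71 ≤ σ'_p = 118 kPa, so the clay remains overconsolidated and only the recompression index applies:
S_c = C_r·H/(1+e₀)·log₁₀(σ'_f/σ'_0) = 0.026×4/1.67×log₁₀(99.71/49.81)
    = 0.062275 × 0.30142 = 0.01877 m

S_c ≈ 0.0188 m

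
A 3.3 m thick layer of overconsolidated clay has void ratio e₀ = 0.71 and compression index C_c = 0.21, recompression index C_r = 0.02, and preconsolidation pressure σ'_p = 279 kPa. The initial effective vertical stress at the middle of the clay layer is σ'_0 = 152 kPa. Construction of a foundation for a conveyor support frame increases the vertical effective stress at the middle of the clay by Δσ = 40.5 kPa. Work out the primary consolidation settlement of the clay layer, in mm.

Final effective stress: σ'_f = 152 + 40.5 = 192.5 kPa.
σ'_f = 192.5 ≤ σ'_p = 279 kPa, so the clay remains overconsolidated and only the recompression index applies:
S_c = C_r·H/(1+e₀)·log₁₀(σ'_f/σ'_0) = 0.02×3.3/1.71×log₁₀(192.5/152)
    = 0.038596 × 0.10259 = 0.00396 m

S_c ≈ 3.96 mm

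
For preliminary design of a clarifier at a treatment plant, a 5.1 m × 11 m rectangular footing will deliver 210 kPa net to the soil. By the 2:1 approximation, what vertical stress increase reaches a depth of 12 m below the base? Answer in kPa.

By the 2:1 method the load spreads at 1 horizontal : 2 vertical, so at depth z the loaded area has grown by z in each plan dimension:
Δσ = qBL/((B+z)(L+z)) = 210×5.1×11/((5.1+12)(11+12)) = 29.954 kPa

Δσ_z ≈ 30 kPa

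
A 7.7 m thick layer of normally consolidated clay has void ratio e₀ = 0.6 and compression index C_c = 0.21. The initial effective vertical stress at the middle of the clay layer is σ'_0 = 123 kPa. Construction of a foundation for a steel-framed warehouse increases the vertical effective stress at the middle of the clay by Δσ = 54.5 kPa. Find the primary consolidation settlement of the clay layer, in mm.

Final effective stress: σ'_f = σ'_0 + Δσ = 123 + 54.5 = 177.5 kPa.
Normally consolidated clay, so the full stress increment lies on the virgin compression line:
S_c = C_c·H/(1+e₀)·log₁₀(σ'_f/σ'_0) = 0.21×7.7/(1+0.6)×log₁₀(177.5/123)
    = 1.0106 × 0.15929 = 0.161 m

S_c ≈ 161 mm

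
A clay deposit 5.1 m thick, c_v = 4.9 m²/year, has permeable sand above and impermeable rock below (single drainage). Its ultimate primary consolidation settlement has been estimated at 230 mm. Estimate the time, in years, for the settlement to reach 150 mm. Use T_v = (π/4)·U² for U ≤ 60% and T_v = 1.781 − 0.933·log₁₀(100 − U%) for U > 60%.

Drainage path length: H_d = H = 5.1 m (single drainage).
U = S(t)/S_ult = 150/230 = 0.6522.
U > 60%: T_v = 1.781 − 0.933·log₁₀(100 − 65.217) = 0.34291.
t = T_v·H_d²/c_v = 0.34291×5.1²/4.9 = 1.82 years.

t ≈ 1.82 years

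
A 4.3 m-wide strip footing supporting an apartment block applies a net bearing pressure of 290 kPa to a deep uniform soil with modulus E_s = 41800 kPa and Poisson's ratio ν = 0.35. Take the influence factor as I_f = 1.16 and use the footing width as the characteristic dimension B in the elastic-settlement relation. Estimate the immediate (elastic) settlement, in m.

Immediate (elastic) settlement: S_e = q·B·(1−ν²)/E_s · I_f.
S_e = 290 × 4.3 × (1 − 0.35²) / 41800 × 1.16
    = 290 × 4.3 × 0.8775 / 41800 × 1.16
    = 0.03037 m

S_e ≈ 0.0304 m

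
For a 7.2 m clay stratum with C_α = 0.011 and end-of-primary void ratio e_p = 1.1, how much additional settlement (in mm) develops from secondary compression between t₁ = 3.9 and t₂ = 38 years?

Secondary compression: S_s = C_α·H/(1+e_p)·log₁₀(t₂/t₁)
S_s = 0.011×7.2/(1+1.1)×log₁₀(38/3.9)
    = 0.03771 × 0.9887 = 0.03729 m

S_s ≈ 37.3 mm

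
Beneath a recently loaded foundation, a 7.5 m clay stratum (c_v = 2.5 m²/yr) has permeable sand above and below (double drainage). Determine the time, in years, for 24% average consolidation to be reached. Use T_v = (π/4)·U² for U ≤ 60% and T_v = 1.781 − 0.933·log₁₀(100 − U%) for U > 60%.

Drainage path length: H_d = H/2 = 3.75 m (double drainage).
U ≤ 60%: T_v = (π/4)·U² = (π/4)×0.24² = 0.045239.
t = T_v·H_d²/c_v = 0.045239×3.75²/2.5 = 0.2545 years.

t ≈ 0.254 years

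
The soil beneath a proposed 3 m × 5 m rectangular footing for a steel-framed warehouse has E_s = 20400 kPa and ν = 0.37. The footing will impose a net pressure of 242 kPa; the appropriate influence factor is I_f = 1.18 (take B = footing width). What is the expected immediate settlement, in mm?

Immediate (elastic) settlement: S_e = q·B·(1−ν²)/E_s · I_f.
S_e = 242 × 3 × (1 − 0.37²) / 20400 × 1.18
    = 242 × 3 × 0.8631 / 20400 × 1.18
    = 0.03625 m = 36.25 mm

S_e ≈ 36.2 mm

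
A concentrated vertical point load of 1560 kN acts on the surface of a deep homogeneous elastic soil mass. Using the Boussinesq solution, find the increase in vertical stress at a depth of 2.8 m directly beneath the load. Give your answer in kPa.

Boussinesq vertical stress below a point load on an elastic half-space:
Δσ_z = 3P/(2πz²) · [1 + (r/z)²]^(−5/2)
r/z = 0/2.8 = 0; [1+(r/z)²]^(−5/2) = 1.
Δσ_z = 3×1560/(2π×2.8²) × 1 = 95.006 × 1 = 95.01 kPa

Δσ_z ≈ 95 kPa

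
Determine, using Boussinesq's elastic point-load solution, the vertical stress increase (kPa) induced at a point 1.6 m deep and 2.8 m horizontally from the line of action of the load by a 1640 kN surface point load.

Boussinesq vertical stress below a point load on an elastic half-space:
Δσ_z = 3P/(2πz²) · [1 + (r/z)²]^(−5/2)
r/z = 2.8/1.6 = 1.75; [1+(r/z)²]^(−5/2) = 0.030062.
Δσ_z = 3×1640/(2π×1.6²) × 0.030062 = 305.88 × 0.030062 = 9.195 kPa

Δσ_z ≈ 9.2 kPa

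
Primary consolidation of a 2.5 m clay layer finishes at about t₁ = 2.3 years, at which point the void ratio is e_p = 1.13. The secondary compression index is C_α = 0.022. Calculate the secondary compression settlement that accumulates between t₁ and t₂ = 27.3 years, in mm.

S_s ≈ 27.7 mm

Secondary compression: S_s = C_α·H/(1+e_p)·log₁₀(t₂/t₁)
S_s = 0.022×2.5/(1+1.13)×log₁₀(27.3/2.3)
    = 0.02582 × 1.074 = 0.02774 m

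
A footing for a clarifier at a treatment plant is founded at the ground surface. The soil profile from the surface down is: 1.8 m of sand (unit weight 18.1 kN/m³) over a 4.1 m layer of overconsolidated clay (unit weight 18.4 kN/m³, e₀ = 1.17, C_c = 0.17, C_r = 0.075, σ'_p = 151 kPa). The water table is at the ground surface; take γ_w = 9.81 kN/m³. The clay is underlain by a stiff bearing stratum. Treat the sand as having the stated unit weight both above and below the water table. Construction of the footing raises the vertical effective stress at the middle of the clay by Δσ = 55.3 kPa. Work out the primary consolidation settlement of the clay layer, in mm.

Mid-depth of clay below the ground surface: z = 1.8 + 4.1/2 = 3.85 m.
Total vertical stress at mid-clay: σ_v = 18.1×1.8 + 18.4×2.05 = 70.3 kPa.
Pore pressure: u = 9.81×(3.85 − 0) = 37.769 kPa.
Initial effective stress: σ'_0 = σ_v − u = 70.3 − 37.769 = 32.531 kPa.
Final effective stress: σ'_f = 32.531 + 55.3 = 87.831 kPa.
σ'_f = 87.831 ≤ σ'_p = 151 kPa, so the clay remains overconsolidated and only the recompression index applies:
S_c = C_r·H/(1+e₀)·log₁₀(σ'_f/σ'_0) = 0.075×4.1/2.17×log₁₀(87.831/32.531)
    = 0.1417 × 0.43135 = 0.06112 m

S_c ≈ 61.1 mm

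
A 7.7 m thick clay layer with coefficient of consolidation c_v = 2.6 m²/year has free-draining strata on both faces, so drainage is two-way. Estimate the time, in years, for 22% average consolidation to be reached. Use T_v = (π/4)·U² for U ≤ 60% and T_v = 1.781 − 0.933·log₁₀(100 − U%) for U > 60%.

Drainage path length: H_d = H/2 = 3.85 m (double drainage).
U ≤ 60%: T_v = (π/4)·U² = (π/4)×0.22² = 0.038013.
t = T_v·H_d²/c_v = 0.038013×3.85²/2.6 = 0.2167 years.

t ≈ 0.217 years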